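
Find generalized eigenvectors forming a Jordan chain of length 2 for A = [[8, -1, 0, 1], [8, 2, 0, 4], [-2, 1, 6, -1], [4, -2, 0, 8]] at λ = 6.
v_1 = [[0, 1, 0, 0]]^T, v_2 = [[-1, -4, 1, -2]]^T

We seek v_1 ∈ ker((A - 6I)^2) \ ker(A - 6I), then set v_{i+1} = (A - 6I) v_i.

One such chain is v_1 = [[0, 1, 0, 0]]^T, v_2 = [[-1, -4, 1, -2]]^T. Check: (A - 6I) v_2 = [[0, 0, 0, 0]]^T = 0.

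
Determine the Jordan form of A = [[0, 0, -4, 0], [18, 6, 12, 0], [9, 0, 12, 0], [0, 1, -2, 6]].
J = [[6, 1, 0, 0], [0, 6, 0, 0], [0, 0, 6, 1], [0, 0, 0, 6]]

The characteristic polynomial is det(xI - A) = (x - 6)^4, so the eigenvalues are 6 (algebraic multiplicity 4).

For λ = 6: rank(A - 6I) = 2, rank((A - 6I)^2) = 0. The eigenspace has dimension 4 - 2 = 2, so there are 2 Jordan blocks; the rank sequence gives block sizes [2, 2].

Assembling the blocks gives the Jordan form J above.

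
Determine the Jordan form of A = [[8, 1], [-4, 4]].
The characteristic polynomial is det(xI - A) = (x - 6)^2, so the eigenvalues are 6 (algebraic multiplicity 2).

For λ = 6: rank(A - 6I) = 1, rank((A - 6I)^2) = 0. The eigenspace has dimension 2 - 1 = 1, so there is 1 Jordan block; the rank sequence gives block sizes [2].

Assembling the blocks gives the Jordan form J above.

J = [[6, 1], [0, 6]]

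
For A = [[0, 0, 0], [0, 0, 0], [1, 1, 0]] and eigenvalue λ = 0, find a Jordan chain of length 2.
v_1 = [[-2, 3, -5]]^T, v_2 = [[0, 0, 1]]^T

We seek v_1 ∈ ker(A^2) \ ker(A), then set v_{i+1} = A v_i.

One such chain is v_1 = [[-2, 3, -5]]^T, v_2 = [[0, 0, 1]]^T. Check: A v_2 = [[0, 0, 0]]^T = 0.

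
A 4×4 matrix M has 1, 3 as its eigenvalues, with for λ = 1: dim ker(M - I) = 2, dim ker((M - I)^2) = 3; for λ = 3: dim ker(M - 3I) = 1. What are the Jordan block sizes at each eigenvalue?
λ = 1: successive nullity increments [2, 1] count blocks of size ≥ k; block sizes are [2, 1].
λ = 3: successive nullity increments [1] count blocks of size ≥ k; block sizes are [1].

Jordan blocks: (1, 2), (1, 1), (3, 1)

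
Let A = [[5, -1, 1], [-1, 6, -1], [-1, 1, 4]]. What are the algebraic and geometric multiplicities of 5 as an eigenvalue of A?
algebraic multiplicity 3, geometric multiplicity 1

The characteristic polynomial is (x - 5)^3, so the factor x - 5 appears with exponent 3: the algebraic multiplicity is 3.

rank(A - 5I) = 2, so the eigenspace has dimension 3 - 2 = 1: the geometric multiplicity is 1.

Since 1 < 3, A is not diagonalizable.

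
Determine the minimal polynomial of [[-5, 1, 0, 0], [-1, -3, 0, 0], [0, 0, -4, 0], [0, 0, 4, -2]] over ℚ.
m_A(x) = (x + 2)(x + 4)^2

The characteristic polynomial factors as (x + 2)(x + 4)^3. The minimal polynomial is ∏(x - λ)^{k_λ} where k_λ is the size of the largest Jordan block at λ.

For λ = -4: rank(A + 4I) = 2, and the largest Jordan block has size 2 (the smallest k with rank((A + 4I)^k) = rank((A + 4I)^(k+1))).
For λ = -2: rank(A + 2I) = 3, and the largest Jordan block has size 1 (the smallest k with rank((A + 2I)^k) = rank((A + 2I)^(k+1))).

So m_A(x) = (x + 2)(x + 4)^2.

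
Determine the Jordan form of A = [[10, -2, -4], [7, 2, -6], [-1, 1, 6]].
J = [[6, 1, 0], [0, 6, 1], [0, 0, 6]]

The characteristic polynomial is det(xI - A) = (x - 6)^3, so the eigenvalues are 6 (algebraic multiplicity 3).

For λ = 6: rank(A - 6I) = 2, rank((A - 6I)^2) = 1, rank((A - 6I)^3) = 0. The eigenspace has dimension 3 - 2 = 1, so there is 1 Jordan block; the rank sequence gives block sizes [3].

Assembling the blocks gives the Jordan form J above.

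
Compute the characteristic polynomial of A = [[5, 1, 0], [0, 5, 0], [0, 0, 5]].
xI - A = [[x - 5, -1, 0], [0, x - 5, 0], [0, 0, x - 5]].

Expanding det(xI - A) along the first row:
det(xI - A) = + (x - 5)·det([[x - 5, 0], [0, x - 5]]) - (-1)·det([[0, 0], [0, x - 5]]) + (0)·det([[0, x - 5], [0, 0]]).

Evaluating gives χ_A(x) = x^3 - 15x^2 + 75x - 125 = (x - 5)^3.

χ_A(x) = (x - 5)^3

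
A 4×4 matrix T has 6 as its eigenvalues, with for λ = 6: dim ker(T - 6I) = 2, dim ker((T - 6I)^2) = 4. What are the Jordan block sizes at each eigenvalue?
Jordan blocks: (6, 2), (6, 2)

λ = 6: successive nullity increments [2, 2] count blocks of size ≥ k; block sizes are [2, 2].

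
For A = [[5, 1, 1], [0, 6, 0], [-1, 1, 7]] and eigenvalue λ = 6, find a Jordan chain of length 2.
v_1 = [[1, 2, 0]]^T, v_2 = [[1, 0, 1]]^T

We seek v_1 ∈ ker((A - 6I)^2) \ ker(A - 6I), then set v_{i+1} = (A - 6I) v_i.

One such chain is v_1 = [[1, 2, 0]]^T, v_2 = [[1, 0, 1]]^T. Check: (A - 6I) v_2 = [[0, 0, 0]]^T = 0.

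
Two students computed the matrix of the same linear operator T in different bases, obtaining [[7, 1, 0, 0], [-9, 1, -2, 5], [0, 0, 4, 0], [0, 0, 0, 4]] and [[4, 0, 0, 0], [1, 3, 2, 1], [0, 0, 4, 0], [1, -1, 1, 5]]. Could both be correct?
Yes.

Two matrices over a field are similar if and only if they have the same invariant factors.

Both A and B have characteristic polynomial (x - 4)^4 and minimal polynomial (x - 4)^3. Computing further, both have invariant factors x - 4, (x - 4)^3. Hence A and B are similar.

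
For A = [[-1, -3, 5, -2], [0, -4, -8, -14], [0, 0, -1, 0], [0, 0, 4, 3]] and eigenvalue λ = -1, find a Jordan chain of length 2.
v_1 = [[-3, 2, 1, -1]]^T, v_2 = [[1, 0, 0, 0]]^T

We seek v_1 ∈ ker((A + I)^2) \ ker(A + I), then set v_{i+1} = (A + I) v_i.

One such chain is v_1 = [[-3, 2, 1, -1]]^T, v_2 = [[1, 0, 0, 0]]^T. Check: (A + I) v_2 = [[0, 0, 0, 0]]^T = 0.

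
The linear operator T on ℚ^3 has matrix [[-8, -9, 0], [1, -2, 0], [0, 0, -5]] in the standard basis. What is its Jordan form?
J = [[-5, 1, 0], [0, -5, 0], [0, 0, -5]]

The characteristic polynomial is det(xI - A) = (x + 5)^3, so the eigenvalues are -5 (algebraic multiplicity 3).

For λ = -5: rank(A + 5I) = 1, rank((A + 5I)^2) = 0. The eigenspace has dimension 3 - 1 = 2, so there are 2 Jordan blocks; the rank sequence gives block sizes [2, 1].

Assembling the blocks gives the Jordan form J above.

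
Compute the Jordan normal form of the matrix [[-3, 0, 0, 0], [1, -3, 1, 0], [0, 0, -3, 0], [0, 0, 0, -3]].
J = [[-3, 1, 0, 0], [0, -3, 0, 0], [0, 0, -3, 0], [0, 0, 0, -3]]

The characteristic polynomial is det(xI - A) = (x + 3)^4, so the eigenvalues are -3 (algebraic multiplicity 4).

For λ = -3: rank(A + 3I) = 1, rank((A + 3I)^2) = 0. The eigenspace has dimension 4 - 1 = 3, so there are 3 Jordan blocks; the rank sequence gives block sizes [2, 1, 1].

Assembling the blocks gives the Jordan form J above.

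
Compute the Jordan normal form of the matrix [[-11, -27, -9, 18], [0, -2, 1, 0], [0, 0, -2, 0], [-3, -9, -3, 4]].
J = [[-5, 0, 0, 0], [0, -2, 1, 0], [0, 0, -2, 0], [0, 0, 0, -2]]

The characteristic polynomial is det(xI - A) = (x + 2)^3(x + 5), so the eigenvalues are -5 (algebraic multiplicity 1), -2 (algebraic multiplicity 3).

For λ = -5: algebraic multiplicity 1 gives one 1×1 block.

For λ = -2: rank(A + 2I) = 2, rank((A + 2I)^2) = 1. The eigenspace has dimension 4 - 2 = 2, so there are 2 Jordan blocks; the rank sequence gives block sizes [2, 1].

Assembling the blocks gives the Jordan form J above.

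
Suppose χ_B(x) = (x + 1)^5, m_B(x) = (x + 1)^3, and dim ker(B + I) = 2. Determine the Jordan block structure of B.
λ = -1: algebraic multiplicity 5 (exponent in χ_B), largest block size 3 (exponent in m_B), 2 blocks (geometric multiplicity). These force block sizes [3, 2].

Jordan blocks: (-1, 3), (-1, 2)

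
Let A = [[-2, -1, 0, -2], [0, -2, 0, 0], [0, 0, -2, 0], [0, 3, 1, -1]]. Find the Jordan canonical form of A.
J = [[-2, 1, 0, 0], [0, -2, 0, 0], [0, 0, -2, 0], [0, 0, 0, -1]]

The characteristic polynomial is det(xI - A) = (x + 1)(x + 2)^3, so the eigenvalues are -2 (algebraic multiplicity 3), -1 (algebraic multiplicity 1).

For λ = -2: rank(A + 2I) = 2, rank((A + 2I)^2) = 1. The eigenspace has dimension 4 - 2 = 2, so there are 2 Jordan blocks; the rank sequence gives block sizes [2, 1].

For λ = -1: algebraic multiplicity 1 gives one 1×1 block.

Assembling the blocks gives the Jordan form J above.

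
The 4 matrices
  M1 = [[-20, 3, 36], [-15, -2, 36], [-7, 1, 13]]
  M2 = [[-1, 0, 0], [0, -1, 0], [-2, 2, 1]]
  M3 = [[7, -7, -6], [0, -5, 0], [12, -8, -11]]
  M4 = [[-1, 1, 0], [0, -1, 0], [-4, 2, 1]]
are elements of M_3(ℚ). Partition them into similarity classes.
Characteristic polynomials: χ_{M1} = (x - 1)(x + 5)^2, χ_{M2} = (x - 1)(x + 1)^2, χ_{M3} = (x - 1)(x + 5)^2, χ_{M4} = (x - 1)(x + 1)^2.

{M1, M3}: invariant factors (x - 1)(x + 5)^2.

{M2}: invariant factors x + 1, (x - 1)(x + 1).

{M4}: invariant factors (x - 1)(x + 1)^2.

Matrices are similar if and only if their invariant-factor lists agree; the partition into similarity classes is {M1, M3}, {M2}, {M4}.

3 classes: {M1, M3}, {M2}, {M4}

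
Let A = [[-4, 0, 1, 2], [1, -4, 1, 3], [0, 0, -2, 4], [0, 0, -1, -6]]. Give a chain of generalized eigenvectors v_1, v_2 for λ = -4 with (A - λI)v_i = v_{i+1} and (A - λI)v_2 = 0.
We seek v_1 ∈ ker((A + 4I)^2) \ ker(A + 4I), then set v_{i+1} = (A + 4I) v_i.

One such chain is v_1 = [[0, 0, 1, 0]]^T, v_2 = [[1, 1, 2, -1]]^T. Check: (A + 4I) v_2 = [[0, 0, 0, 0]]^T = 0.

v_1 = [[0, 0, 1, 0]]^T, v_2 = [[1, 1, 2, -1]]^T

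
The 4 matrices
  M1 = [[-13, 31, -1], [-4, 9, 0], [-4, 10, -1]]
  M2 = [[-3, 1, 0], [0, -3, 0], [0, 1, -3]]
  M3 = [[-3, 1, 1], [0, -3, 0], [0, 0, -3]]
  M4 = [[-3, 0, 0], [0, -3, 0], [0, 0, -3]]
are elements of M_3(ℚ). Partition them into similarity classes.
3 classes: {M1}, {M2, M3}, {M4}

Characteristic polynomials: χ_{M1} = (x + 1)^2(x + 3), χ_{M2} = (x + 3)^3, χ_{M3} = (x + 3)^3, χ_{M4} = (x + 3)^3.

{M1}: invariant factors (x + 1)^2(x + 3).

{M2, M3}: invariant factors x + 3, (x + 3)^2.

{M4}: invariant factors x + 3, x + 3, x + 3.

Matrices are similar if and only if their invariant-factor lists agree; the partition into similarity classes is {M1}, {M2, M3}, {M4}.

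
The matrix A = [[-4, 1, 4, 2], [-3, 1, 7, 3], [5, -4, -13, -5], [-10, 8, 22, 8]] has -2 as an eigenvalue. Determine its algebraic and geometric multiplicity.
The characteristic polynomial is (x + 2)^4, so the factor x + 2 appears with exponent 4: the algebraic multiplicity is 4.

rank(A + 2I) = 2, so the eigenspace has dimension 4 - 2 = 2: the geometric multiplicity is 2.

Since 2 < 4, A is not diagonalizable.

algebraic multiplicity 4, geometric multiplicity 2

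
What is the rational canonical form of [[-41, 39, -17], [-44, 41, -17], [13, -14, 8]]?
The invariant factors of A (the non-unit diagonal entries of the Smith normal form of xI - A over ℚ[x]) are (x - 4)(x^2 - 4x + 2), each dividing the next. The characteristic polynomial is their product, (x - 4)(x^2 - 4x + 2).

The rational canonical form is the block-diagonal matrix of companion matrices C(f_i):
R = [[0, 0, 8], [1, 0, -18], [0, 1, 8]].

Note the characteristic polynomial does not split into linear factors over ℚ, so A has no Jordan form over ℚ; the rational canonical form exists over any field.

R = [[0, 0, 8], [1, 0, -18], [0, 1, 8]]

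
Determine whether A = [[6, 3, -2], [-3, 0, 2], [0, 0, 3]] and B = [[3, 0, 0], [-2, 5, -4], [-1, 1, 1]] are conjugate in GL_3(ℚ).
Yes.

Two matrices over a field are similar if and only if they have the same invariant factors.

Both A and B have characteristic polynomial (x - 3)^3 and minimal polynomial (x - 3)^2. Computing further, both have invariant factors x - 3, (x - 3)^2. Hence A and B are similar.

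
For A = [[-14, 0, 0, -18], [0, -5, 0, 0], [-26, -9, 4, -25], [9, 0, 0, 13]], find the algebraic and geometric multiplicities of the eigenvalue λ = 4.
The characteristic polynomial is (x - 4)^2(x + 5)^2, so the factor x - 4 appears with exponent 2: the algebraic multiplicity is 2.

rank(A - 4I) = 3, so the eigenspace has dimension 4 - 3 = 1: the geometric multiplicity is 1.

Since 1 < 2, A is not diagonalizable.

algebraic multiplicity 2, geometric multiplicity 1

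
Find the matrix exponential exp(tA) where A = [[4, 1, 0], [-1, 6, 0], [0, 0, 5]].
A has Jordan form J = [[5, 1, 0], [0, 5, 0], [0, 0, 5]] with A = PJP^{-1}, so e^{tA} = P e^{tJ} P^{-1}.

For a Jordan block J_k(λ), e^{tJ_k(λ)} = e^{λt} · (I + tN + t^2 N^2/2! + ... + t^{k-1} N^{k-1}/(k-1)!) where N is the nilpotent superdiagonal part.

Assembling the blocks and conjugating back gives the entries of e^{tA} as shown above.

e^{tA} = [[(1 - t)*e^{5*t}, t*e^{5*t}, 0], [-t*e^{5*t}, (t + 1)*e^{5*t}, 0], [0, 0, e^{5*t}]]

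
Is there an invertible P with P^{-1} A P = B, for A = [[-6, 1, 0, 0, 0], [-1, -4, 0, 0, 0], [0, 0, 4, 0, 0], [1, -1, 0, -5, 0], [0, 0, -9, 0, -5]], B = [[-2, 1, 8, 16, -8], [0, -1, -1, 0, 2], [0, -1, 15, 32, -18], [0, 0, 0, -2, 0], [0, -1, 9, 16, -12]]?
trace(A) = -16 but trace(B) = -2. The trace is a similarity invariant, so A and B are not similar.

No.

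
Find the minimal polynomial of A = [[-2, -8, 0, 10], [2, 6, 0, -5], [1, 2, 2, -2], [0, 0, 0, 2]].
m_A(x) = (x - 2)^2

The characteristic polynomial factors as (x - 2)^4. The minimal polynomial is ∏(x - λ)^{k_λ} where k_λ is the size of the largest Jordan block at λ.

For λ = 2: rank(A - 2I) = 2, and the largest Jordan block has size 2 (the smallest k with rank((A - 2I)^k) = rank((A - 2I)^(k+1))).

So m_A(x) = (x - 2)^2.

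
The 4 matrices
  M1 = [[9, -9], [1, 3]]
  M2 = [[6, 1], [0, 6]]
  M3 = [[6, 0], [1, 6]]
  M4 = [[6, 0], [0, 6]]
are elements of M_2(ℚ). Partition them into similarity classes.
2 classes: {M1, M2, M3}, {M4}

Characteristic polynomials: χ_{M1} = (x - 6)^2, χ_{M2} = (x - 6)^2, χ_{M3} = (x - 6)^2, χ_{M4} = (x - 6)^2.

{M1, M2, M3}: invariant factors (x - 6)^2.

{M4}: invariant factors x - 6, x - 6.

Matrices are similar if and only if their invariant-factor lists agree; the partition into similarity classes is {M1, M2, M3}, {M4}.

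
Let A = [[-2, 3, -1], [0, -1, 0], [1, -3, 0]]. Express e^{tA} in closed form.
e^{tA} = [[(1 - t)*e^{-t}, 3*t*e^{-t}, -t*e^{-t}], [0, e^{-t}, 0], [t*e^{-t}, -3*t*e^{-t}, (t + 1)*e^{-t}]]

A has Jordan form J = [[-1, 1, 0], [0, -1, 0], [0, 0, -1]] with A = PJP^{-1}, so e^{tA} = P e^{tJ} P^{-1}.

For a Jordan block J_k(λ), e^{tJ_k(λ)} = e^{λt} · (I + tN + t^2 N^2/2! + ... + t^{k-1} N^{k-1}/(k-1)!) where N is the nilpotent superdiagonal part.

Assembling the blocks and conjugating back gives the entries of e^{tA} as shown above.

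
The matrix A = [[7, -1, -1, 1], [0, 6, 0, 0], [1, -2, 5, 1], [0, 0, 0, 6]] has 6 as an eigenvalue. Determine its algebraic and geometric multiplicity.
algebraic multiplicity 4, geometric multiplicity 2

The characteristic polynomial is (x - 6)^4, so the factor x - 6 appears with exponent 4: the algebraic multiplicity is 4.

rank(A - 6I) = 2, so the eigenspace has dimension 4 - 2 = 2: the geometric multiplicity is 2.

Since 2 < 4, A is not diagonalizable.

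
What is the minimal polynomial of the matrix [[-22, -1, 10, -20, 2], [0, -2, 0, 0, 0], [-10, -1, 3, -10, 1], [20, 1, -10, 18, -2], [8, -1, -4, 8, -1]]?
The characteristic polynomial factors as (x - 1)^2(x + 2)^3. The minimal polynomial is ∏(x - λ)^{k_λ} where k_λ is the size of the largest Jordan block at λ.

For λ = -2: rank(A + 2I) = 3, and the largest Jordan block has size 2 (the smallest k with rank((A + 2I)^k) = rank((A + 2I)^(k+1))).
For λ = 1: rank(A - I) = 4, and the largest Jordan block has size 2 (the smallest k with rank((A - I)^k) = rank((A - I)^(k+1))).

So m_A(x) = (x - 1)^2(x + 2)^2.

m_A(x) = (x - 1)^2(x + 2)^2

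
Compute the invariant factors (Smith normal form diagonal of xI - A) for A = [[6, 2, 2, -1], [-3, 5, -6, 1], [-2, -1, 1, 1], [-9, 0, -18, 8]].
(x - 5)^2, (x - 5)^2

The Jordan structure of A has elementary divisors (x - 5)^2, (x - 5)^2. Arranging the block sizes at each eigenvalue in decreasing order and taking row products gives the invariant factors.

Invariant factors (smallest first, each dividing the next): (x - 5)^2, (x - 5)^2.

Check: the last factor (x - 5)^2 is the minimal polynomial, and the product (x - 5)^4 is the characteristic polynomial.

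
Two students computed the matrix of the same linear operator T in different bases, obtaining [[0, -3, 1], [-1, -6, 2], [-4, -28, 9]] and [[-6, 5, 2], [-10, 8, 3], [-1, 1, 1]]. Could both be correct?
Yes.

Two matrices over a field are similar if and only if they have the same invariant factors.

Both A and B have characteristic polynomial (x - 1)^3 and minimal polynomial (x - 1)^3. Computing further, both have invariant factors (x - 1)^3. Hence A and B are similar.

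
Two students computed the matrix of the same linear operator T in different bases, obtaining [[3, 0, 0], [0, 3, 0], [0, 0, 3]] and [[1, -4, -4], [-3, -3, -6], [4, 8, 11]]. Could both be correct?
Both have characteristic polynomial (x - 3)^3, but the minimal polynomial of A is x - 3 while the minimal polynomial of B is (x - 3)^2. The minimal polynomial is a similarity invariant, so A and B are not similar.

No.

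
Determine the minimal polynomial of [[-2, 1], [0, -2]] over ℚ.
m_A(x) = (x + 2)^2

The characteristic polynomial factors as (x + 2)^2. The minimal polynomial is ∏(x - λ)^{k_λ} where k_λ is the size of the largest Jordan block at λ.

For λ = -2: rank(A + 2I) = 1, and the largest Jordan block has size 2 (the smallest k with rank((A + 2I)^k) = rank((A + 2I)^(k+1))).

So m_A(x) = (x + 2)^2.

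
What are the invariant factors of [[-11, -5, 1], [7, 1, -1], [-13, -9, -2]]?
(x + 4)^3

The Jordan structure of A has elementary divisors (x + 4)^3. Arranging the block sizes at each eigenvalue in decreasing order and taking row products gives the invariant factors.

Invariant factors (smallest first, each dividing the next): (x + 4)^3.

Check: the last factor (x + 4)^3 is the minimal polynomial, and the product (x + 4)^3 is the characteristic polynomial.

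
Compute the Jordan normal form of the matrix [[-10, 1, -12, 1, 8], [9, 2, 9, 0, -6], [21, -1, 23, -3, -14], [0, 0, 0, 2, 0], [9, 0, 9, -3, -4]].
J = [[2, 1, 0, 0, 0], [0, 2, 0, 0, 0], [0, 0, 2, 1, 0], [0, 0, 0, 2, 0], [0, 0, 0, 0, 5]]

The characteristic polynomial is det(xI - A) = (x - 5)(x - 2)^4, so the eigenvalues are 2 (algebraic multiplicity 4), 5 (algebraic multiplicity 1).

For λ = 2: rank(A - 2I) = 3, rank((A - 2I)^2) = 1. The eigenspace has dimension 5 - 3 = 2, so there are 2 Jordan blocks; the rank sequence gives block sizes [2, 2].

For λ = 5: algebraic multiplicity 1 gives one 1×1 block.

Assembling the blocks gives the Jordan form J above.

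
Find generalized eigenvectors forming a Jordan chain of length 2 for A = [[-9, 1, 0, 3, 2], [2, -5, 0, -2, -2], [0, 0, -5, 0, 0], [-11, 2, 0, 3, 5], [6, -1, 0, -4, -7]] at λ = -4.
v_1 = [[-1, -2, 0, -2, 2]]^T, v_2 = [[1, 0, 0, 3, -2]]^T

We seek v_1 ∈ ker((A + 4I)^2) \ ker(A + 4I), then set v_{i+1} = (A + 4I) v_i.

One such chain is v_1 = [[-1, -2, 0, -2, 2]]^T, v_2 = [[1, 0, 0, 3, -2]]^T. Check: (A + 4I) v_2 = [[0, 0, 0, 0, 0]]^T = 0.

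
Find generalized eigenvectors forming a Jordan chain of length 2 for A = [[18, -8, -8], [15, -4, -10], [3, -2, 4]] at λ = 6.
We seek v_1 ∈ ker((A - 6I)^2) \ ker(A - 6I), then set v_{i+1} = (A - 6I) v_i.

One such chain is v_1 = [[1, 2, -1]]^T, v_2 = [[4, 5, 1]]^T. Check: (A - 6I) v_2 = [[0, 0, 0]]^T = 0.

v_1 = [[1, 2, -1]]^T, v_2 = [[4, 5, 1]]^T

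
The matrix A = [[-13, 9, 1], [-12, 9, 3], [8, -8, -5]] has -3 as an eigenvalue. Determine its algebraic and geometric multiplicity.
The characteristic polynomial is (x + 3)^3, so the factor x + 3 appears with exponent 3: the algebraic multiplicity is 3.

rank(A + 3I) = 2, so the eigenspace has dimension 3 - 2 = 1: the geometric multiplicity is 1.

Since 1 < 3, A is not diagonalizable.

algebraic multiplicity 3, geometric multiplicity 1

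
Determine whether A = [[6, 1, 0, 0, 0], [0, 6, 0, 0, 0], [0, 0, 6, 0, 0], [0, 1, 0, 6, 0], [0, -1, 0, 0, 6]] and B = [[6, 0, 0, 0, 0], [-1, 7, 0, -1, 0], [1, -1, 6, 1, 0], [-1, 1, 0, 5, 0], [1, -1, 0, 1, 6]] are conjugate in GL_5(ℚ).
Yes.

Two matrices over a field are similar if and only if they have the same invariant factors.

Both A and B have characteristic polynomial (x - 6)^5 and minimal polynomial (x - 6)^2. Computing further, both have invariant factors x - 6, x - 6, x - 6, (x - 6)^2. Hence A and B are similar.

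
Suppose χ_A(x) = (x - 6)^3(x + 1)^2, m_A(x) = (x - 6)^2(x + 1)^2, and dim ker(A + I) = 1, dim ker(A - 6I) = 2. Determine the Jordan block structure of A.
Jordan blocks: (-1, 2), (6, 2), (6, 1)

λ = -1: algebraic multiplicity 2 (exponent in χ_A), largest block size 2 (exponent in m_A), 1 block (geometric multiplicity). This forces block sizes [2].
λ = 6: algebraic multiplicity 3 (exponent in χ_A), largest block size 2 (exponent in m_A), 2 blocks (geometric multiplicity). These force block sizes [2, 1].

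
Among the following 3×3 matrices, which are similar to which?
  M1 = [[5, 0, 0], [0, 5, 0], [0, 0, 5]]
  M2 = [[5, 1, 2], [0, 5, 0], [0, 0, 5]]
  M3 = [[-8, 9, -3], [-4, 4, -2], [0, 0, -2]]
3 classes: {M1}, {M2}, {M3}

Characteristic polynomials: χ_{M1} = (x - 5)^3, χ_{M2} = (x - 5)^3, χ_{M3} = (x + 2)^3.

{M1}: invariant factors x - 5, x - 5, x - 5.

{M2}: invariant factors x - 5, (x - 5)^2.

{M3}: invariant factors x + 2, (x + 2)^2.

Matrices are similar if and only if their invariant-factor lists agree; the partition into similarity classes is {M1}, {M2}, {M3}.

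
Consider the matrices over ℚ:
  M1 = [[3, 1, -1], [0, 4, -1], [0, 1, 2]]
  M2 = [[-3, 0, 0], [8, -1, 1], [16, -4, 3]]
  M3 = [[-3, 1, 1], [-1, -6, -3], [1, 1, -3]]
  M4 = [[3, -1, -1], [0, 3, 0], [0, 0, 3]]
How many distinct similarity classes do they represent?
3 classes: {M1, M4}, {M2}, {M3}

Characteristic polynomials: χ_{M1} = (x - 3)^3, χ_{M2} = (x - 1)^2(x + 3), χ_{M3} = (x + 4)^3, χ_{M4} = (x - 3)^3.

{M1, M4}: invariant factors x - 3, (x - 3)^2.

{M2}: invariant factors (x - 1)^2(x + 3).

{M3}: invariant factors (x + 4)^3.

Matrices are similar if and only if their invariant-factor lists agree; the partition into similarity classes is {M1, M4}, {M2}, {M3}.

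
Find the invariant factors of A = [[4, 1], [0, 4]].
(x - 4)^2

The Jordan structure of A has elementary divisors (x - 4)^2. Arranging the block sizes at each eigenvalue in decreasing order and taking row products gives the invariant factors.

Invariant factors (smallest first, each dividing the next): (x - 4)^2.

Check: the last factor (x - 4)^2 is the minimal polynomial, and the product (x - 4)^2 is the characteristic polynomial.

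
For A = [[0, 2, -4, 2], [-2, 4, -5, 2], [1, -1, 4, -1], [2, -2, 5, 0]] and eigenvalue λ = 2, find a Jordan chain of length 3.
v_1 = [[1, 1, 0, -1]]^T, v_2 = [[-2, -2, 1, 2]]^T, v_3 = [[0, -1, 0, 1]]^T

We seek v_1 ∈ ker((A - 2I)^3) \ ker((A - 2I)^2), then set v_{i+1} = (A - 2I) v_i.

One such chain is v_1 = [[1, 1, 0, -1]]^T, v_2 = [[-2, -2, 1, 2]]^T, v_3 = [[0, -1, 0, 1]]^T. Check: (A - 2I) v_3 = [[0, 0, 0, 0]]^T = 0.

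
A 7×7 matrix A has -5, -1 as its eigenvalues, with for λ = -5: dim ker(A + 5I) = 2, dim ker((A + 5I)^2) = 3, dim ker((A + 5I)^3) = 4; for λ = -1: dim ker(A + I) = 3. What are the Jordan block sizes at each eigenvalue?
λ = -5: successive nullity increments [2, 1, 1] count blocks of size ≥ k; block sizes are [3, 1].
λ = -1: successive nullity increments [3] count blocks of size ≥ k; block sizes are [1, 1, 1].

Jordan blocks: (-5, 3), (-5, 1), (-1, 1), (-1, 1), (-1, 1)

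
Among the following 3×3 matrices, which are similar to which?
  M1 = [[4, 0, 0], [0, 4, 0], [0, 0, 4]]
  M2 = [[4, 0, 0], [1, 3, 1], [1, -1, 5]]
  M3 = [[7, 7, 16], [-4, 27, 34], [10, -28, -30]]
Characteristic polynomials: χ_{M1} = (x - 4)^3, χ_{M2} = (x - 4)^3, χ_{M3} = (x - 6)(x + 1)^2.

{M1}: invariant factors x - 4, x - 4, x - 4.

{M2}: invariant factors x - 4, (x - 4)^2.

{M3}: invariant factors (x - 6)(x + 1)^2.

Matrices are similar if and only if their invariant-factor lists agree; the partition into similarity classes is {M1}, {M2}, {M3}.

3 classes: {M1}, {M2}, {M3}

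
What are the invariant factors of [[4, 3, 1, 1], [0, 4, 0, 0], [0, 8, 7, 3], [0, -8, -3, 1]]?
(x - 4)^2, (x - 4)^2

The Jordan structure of A has elementary divisors (x - 4)^2, (x - 4)^2. Arranging the block sizes at each eigenvalue in decreasing order and taking row products gives the invariant factors.

Invariant factors (smallest first, each dividing the next): (x - 4)^2, (x - 4)^2.

Check: the last factor (x - 4)^2 is the minimal polynomial, and the product (x - 4)^4 is the characteristic polynomial.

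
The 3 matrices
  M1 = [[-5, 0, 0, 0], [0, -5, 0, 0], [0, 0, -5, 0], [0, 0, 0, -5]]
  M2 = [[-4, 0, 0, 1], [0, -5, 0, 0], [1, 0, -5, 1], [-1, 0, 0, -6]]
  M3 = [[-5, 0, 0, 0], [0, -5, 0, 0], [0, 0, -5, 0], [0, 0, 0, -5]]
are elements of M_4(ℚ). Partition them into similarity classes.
2 classes: {M1, M3}, {M2}

Characteristic polynomials: χ_{M1} = (x + 5)^4, χ_{M2} = (x + 5)^4, χ_{M3} = (x + 5)^4.

{M1, M3}: invariant factors x + 5, x + 5, x + 5, x + 5.

{M2}: invariant factors x + 5, x + 5, (x + 5)^2.

Matrices are similar if and only if their invariant-factor lists agree; the partition into similarity classes is {M1, M3}, {M2}.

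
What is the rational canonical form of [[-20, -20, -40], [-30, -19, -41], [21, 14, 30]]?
The invariant factors of A (the non-unit diagonal entries of the Smith normal form of xI - A over ℚ[x]) are (x + 2)^2(x + 5), each dividing the next. The characteristic polynomial is their product, (x + 2)^2(x + 5).

The rational canonical form is the block-diagonal matrix of companion matrices C(f_i):
R = [[0, 0, -20], [1, 0, -24], [0, 1, -9]].

R = [[0, 0, -20], [1, 0, -24], [0, 1, -9]]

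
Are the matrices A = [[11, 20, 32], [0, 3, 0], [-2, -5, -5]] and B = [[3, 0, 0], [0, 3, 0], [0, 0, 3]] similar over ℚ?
Both have characteristic polynomial (x - 3)^3, but the minimal polynomial of A is (x - 3)^2 while the minimal polynomial of B is x - 3. The minimal polynomial is a similarity invariant, so A and B are not similar.

No.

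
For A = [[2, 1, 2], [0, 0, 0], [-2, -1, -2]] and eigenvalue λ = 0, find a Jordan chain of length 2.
v_1 = [[-2, 1, 2]]^T, v_2 = [[1, 0, -1]]^T

We seek v_1 ∈ ker(A^2) \ ker(A), then set v_{i+1} = A v_i.

One such chain is v_1 = [[-2, 1, 2]]^T, v_2 = [[1, 0, -1]]^T. Check: A v_2 = [[0, 0, 0]]^T = 0.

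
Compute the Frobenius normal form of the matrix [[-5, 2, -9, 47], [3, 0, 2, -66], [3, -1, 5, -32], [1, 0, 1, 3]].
The invariant factors of A (the non-unit diagonal entries of the Smith normal form of xI - A over ℚ[x]) are (x - 5)(x - 1)^2(x + 4), each dividing the next. The characteristic polynomial is their product, (x - 5)(x - 1)^2(x + 4).

The rational canonical form is the block-diagonal matrix of companion matrices C(f_i):
R = [[0, 0, 0, 20], [1, 0, 0, -39], [0, 1, 0, 17], [0, 0, 1, 3]].

R = [[0, 0, 0, 20], [1, 0, 0, -39], [0, 1, 0, 17], [0, 0, 1, 3]]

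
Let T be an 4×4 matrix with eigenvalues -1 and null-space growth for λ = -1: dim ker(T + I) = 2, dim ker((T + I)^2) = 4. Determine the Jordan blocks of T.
λ = -1: successive nullity increments [2, 2] count blocks of size ≥ k; block sizes are [2, 2].

Jordan blocks: (-1, 2), (-1, 2)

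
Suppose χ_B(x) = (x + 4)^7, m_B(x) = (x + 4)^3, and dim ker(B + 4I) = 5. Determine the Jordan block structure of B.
λ = -4: algebraic multiplicity 7 (exponent in χ_B), largest block size 3 (exponent in m_B), 5 blocks (geometric multiplicity). These force block sizes [3, 1, 1, 1, 1].

Jordan blocks: (-4, 3), (-4, 1), (-4, 1), (-4, 1), (-4, 1)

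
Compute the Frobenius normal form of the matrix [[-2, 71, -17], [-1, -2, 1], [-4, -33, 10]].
The invariant factors of A (the non-unit diagonal entries of the Smith normal form of xI - A over ℚ[x]) are (x - 5)(x^2 - x - 5), each dividing the next. The characteristic polynomial is their product, (x - 5)(x^2 - x - 5).

The rational canonical form is the block-diagonal matrix of companion matrices C(f_i):
R = [[0, 0, -25], [1, 0, 0], [0, 1, 6]].

Note the characteristic polynomial does not split into linear factors over ℚ, so A has no Jordan form over ℚ; the rational canonical form exists over any field.

R = [[0, 0, -25], [1, 0, 0], [0, 1, 6]]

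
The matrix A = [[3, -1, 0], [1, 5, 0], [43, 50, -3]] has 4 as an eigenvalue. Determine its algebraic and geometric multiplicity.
algebraic multiplicity 2, geometric multiplicity 1

The characteristic polynomial is (x - 4)^2(x + 3), so the factor x - 4 appears with exponent 2: the algebraic multiplicity is 2.

rank(A - 4I) = 2, so the eigenspace has dimension 3 - 2 = 1: the geometric multiplicity is 1.

Since 1 < 2, A is not diagonalizable.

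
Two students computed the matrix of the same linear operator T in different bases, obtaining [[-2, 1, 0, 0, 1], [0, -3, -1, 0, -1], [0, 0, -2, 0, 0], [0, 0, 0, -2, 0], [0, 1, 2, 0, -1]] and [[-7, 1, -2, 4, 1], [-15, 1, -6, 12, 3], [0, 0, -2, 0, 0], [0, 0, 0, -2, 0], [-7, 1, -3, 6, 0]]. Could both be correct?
Two matrices over a field are similar if and only if they have the same invariant factors.

Both A and B have characteristic polynomial (x + 2)^5 and minimal polynomial (x + 2)^3. Computing further, both have invariant factors x + 2, x + 2, (x + 2)^3. Hence A and B are similar.

Yes.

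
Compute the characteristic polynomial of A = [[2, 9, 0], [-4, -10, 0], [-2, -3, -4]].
χ_A(x) = (x + 4)^3

xI - A = [[x - 2, -9, 0], [4, x + 10, 0], [2, 3, x + 4]].

Expanding det(xI - A) along the first row:
det(xI - A) = + (x - 2)·det([[x + 10, 0], [3, x + 4]]) - (-9)·det([[4, 0], [2, x + 4]]) + (0)·det([[4, x + 10], [2, 3]]).

Evaluating gives χ_A(x) = x^3 + 12x^2 + 48x + 64 = (x + 4)^3.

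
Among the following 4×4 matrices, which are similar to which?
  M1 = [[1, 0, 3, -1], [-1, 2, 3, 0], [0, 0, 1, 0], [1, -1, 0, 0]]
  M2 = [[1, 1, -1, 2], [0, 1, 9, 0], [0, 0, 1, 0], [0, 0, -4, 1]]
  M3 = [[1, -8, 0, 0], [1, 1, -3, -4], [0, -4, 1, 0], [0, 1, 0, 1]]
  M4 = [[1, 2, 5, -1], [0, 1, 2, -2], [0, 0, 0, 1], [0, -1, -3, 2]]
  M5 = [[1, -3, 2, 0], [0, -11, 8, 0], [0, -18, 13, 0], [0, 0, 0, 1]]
Characteristic polynomials: χ_{M1} = (x - 1)^4, χ_{M2} = (x - 1)^4, χ_{M3} = (x - 1)^4, χ_{M4} = (x - 1)^4, χ_{M5} = (x - 1)^4.

{M1, M2, M3, M4}: invariant factors x - 1, (x - 1)^3.

{M5}: invariant factors x - 1, x - 1, (x - 1)^2.

Matrices are similar if and only if their invariant-factor lists agree; the partition into similarity classes is {M1, M2, M3, M4}, {M5}.

2 classes: {M1, M2, M3, M4}, {M5}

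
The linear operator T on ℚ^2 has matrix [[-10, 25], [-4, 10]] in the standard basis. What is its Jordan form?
The characteristic polynomial is det(xI - A) = x^2, so the eigenvalues are 0 (algebraic multiplicity 2).

For λ = 0: rank(A) = 1, rank(A^2) = 0. The eigenspace has dimension 2 - 1 = 1, so there is 1 Jordan block; the rank sequence gives block sizes [2].

Assembling the blocks gives the Jordan form J above.

J = [[0, 1], [0, 0]]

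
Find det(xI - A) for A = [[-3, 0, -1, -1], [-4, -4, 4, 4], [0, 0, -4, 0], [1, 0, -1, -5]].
xI - A = [[x + 3, 0, 1, 1], [4, x + 4, -4, -4], [0, 0, x + 4, 0], [-1, 0, 1, x + 5]].

Expanding det(xI - A) along the first row:
det(xI - A) = + (x + 3)·det([[x + 4, -4, -4], [0, x + 4, 0], [0, 1, x + 5]]) - (0)·det([[4, -4, -4], [0, x + 4, 0], [-1, 1, x + 5]]) + (1)·det([[4, x + 4, -4], [0, 0, 0], [-1, 0, x + 5]]) - (1)·det([[4, x + 4, -4], [0, 0, x + 4], [-1, 0, 1]]).

Evaluating gives χ_A(x) = x^4 + 16x^3 + 96x^2 + 256x + 256 = (x + 4)^4.

χ_A(x) = (x + 4)^4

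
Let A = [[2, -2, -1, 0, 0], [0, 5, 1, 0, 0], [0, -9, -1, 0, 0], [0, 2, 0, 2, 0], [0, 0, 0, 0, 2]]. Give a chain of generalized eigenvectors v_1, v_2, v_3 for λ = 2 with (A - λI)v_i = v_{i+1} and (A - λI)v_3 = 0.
We seek v_1 ∈ ker((A - 2I)^3) \ ker((A - 2I)^2), then set v_{i+1} = (A - 2I) v_i.

One such chain is v_1 = [[0, 0, 1, -1, 0]]^T, v_2 = [[-1, 1, -3, 0, 0]]^T, v_3 = [[1, 0, 0, 2, 0]]^T. Check: (A - 2I) v_3 = [[0, 0, 0, 0, 0]]^T = 0.

v_1 = [[0, 0, 1, -1, 0]]^T, v_2 = [[-1, 1, -3, 0, 0]]^T, v_3 = [[1, 0, 0, 2, 0]]^T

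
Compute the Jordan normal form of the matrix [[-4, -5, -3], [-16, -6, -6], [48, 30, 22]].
J = [[4, 1, 0], [0, 4, 0], [0, 0, 4]]

The characteristic polynomial is det(xI - A) = (x - 4)^3, so the eigenvalues are 4 (algebraic multiplicity 3).

For λ = 4: rank(A - 4I) = 1, rank((A - 4I)^2) = 0. The eigenspace has dimension 3 - 1 = 2, so there are 2 Jordan blocks; the rank sequence gives block sizes [2, 1].

Assembling the blocks gives the Jordan form J above.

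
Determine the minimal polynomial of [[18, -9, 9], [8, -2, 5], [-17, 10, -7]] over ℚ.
The characteristic polynomial factors as (x - 3)^3. The minimal polynomial is ∏(x - λ)^{k_λ} where k_λ is the size of the largest Jordan block at λ.

For λ = 3: rank(A - 3I) = 2, and the largest Jordan block has size 3 (the smallest k with rank((A - 3I)^k) = rank((A - 3I)^(k+1))).

So m_A(x) = (x - 3)^3.

m_A(x) = (x - 3)^3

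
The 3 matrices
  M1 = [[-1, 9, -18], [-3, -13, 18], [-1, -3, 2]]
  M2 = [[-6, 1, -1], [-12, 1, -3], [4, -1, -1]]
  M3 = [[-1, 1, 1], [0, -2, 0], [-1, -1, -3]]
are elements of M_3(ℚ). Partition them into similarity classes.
2 classes: {M1}, {M2, M3}

Characteristic polynomials: χ_{M1} = (x + 4)^3, χ_{M2} = (x + 2)^3, χ_{M3} = (x + 2)^3.

{M1}: invariant factors x + 4, (x + 4)^2.

{M2, M3}: invariant factors x + 2, (x + 2)^2.

Matrices are similar if and only if their invariant-factor lists agree; the partition into similarity classes is {M1}, {M2, M3}.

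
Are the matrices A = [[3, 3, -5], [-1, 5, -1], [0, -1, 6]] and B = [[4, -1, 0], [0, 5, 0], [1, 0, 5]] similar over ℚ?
Yes.

Two matrices over a field are similar if and only if they have the same invariant factors.

Both A and B have characteristic polynomial (x - 5)^2(x - 4) and minimal polynomial (x - 5)^2(x - 4). Computing further, both have invariant factors (x - 5)^2(x - 4). Hence A and B are similar.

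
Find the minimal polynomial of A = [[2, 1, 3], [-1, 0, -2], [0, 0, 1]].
The characteristic polynomial factors as (x - 1)^3. The minimal polynomial is ∏(x - λ)^{k_λ} where k_λ is the size of the largest Jordan block at λ.

For λ = 1: rank(A - I) = 2, and the largest Jordan block has size 3 (the smallest k with rank((A - I)^k) = rank((A - I)^(k+1))).

So m_A(x) = (x - 1)^3.

m_A(x) = (x - 1)^3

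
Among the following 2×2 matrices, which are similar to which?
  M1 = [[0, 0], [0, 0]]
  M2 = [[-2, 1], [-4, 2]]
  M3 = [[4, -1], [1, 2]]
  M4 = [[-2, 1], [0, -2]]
Characteristic polynomials: χ_{M1} = x^2, χ_{M2} = x^2, χ_{M3} = (x - 3)^2, χ_{M4} = (x + 2)^2.

{M1}: invariant factors x, x.

{M2}: invariant factors x^2.

{M3}: invariant factors (x - 3)^2.

{M4}: invariant factors (x + 2)^2.

Matrices are similar if and only if their invariant-factor lists agree; the partition into similarity classes is {M1}, {M2}, {M3}, {M4}.

4 classes: {M1}, {M2}, {M3}, {M4}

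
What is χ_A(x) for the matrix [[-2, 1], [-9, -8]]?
χ_A(x) = (x + 5)^2

xI - A = [[x + 2, -1], [9, x + 8]].

Expanding det(xI - A) along the first row:
det(xI - A) = + (x + 2)·det([[x + 8]]) - (-1)·det([[9]]).

Evaluating gives χ_A(x) = x^2 + 10x + 25 = (x + 5)^2.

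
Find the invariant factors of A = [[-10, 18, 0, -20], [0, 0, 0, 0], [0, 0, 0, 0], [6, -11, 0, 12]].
The Jordan structure of A has elementary divisors x^2, x, (x - 2). Arranging the block sizes at each eigenvalue in decreasing order and taking row products gives the invariant factors.

Invariant factors (smallest first, each dividing the next): x, x^2(x - 2).

Check: the last factor x^2(x - 2) is the minimal polynomial, and the product x^3(x - 2) is the characteristic polynomial.

x, x^2(x - 2)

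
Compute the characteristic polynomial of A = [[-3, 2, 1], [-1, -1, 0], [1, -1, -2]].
xI - A = [[x + 3, -2, -1], [1, x + 1, 0], [-1, 1, x + 2]].

Expanding det(xI - A) along the first row:
det(xI - A) = + (x + 3)·det([[x + 1, 0], [1, x + 2]]) - (-2)·det([[1, 0], [-1, x + 2]]) + (-1)·det([[1, x + 1], [-1, 1]]).

Evaluating gives χ_A(x) = x^3 + 6x^2 + 12x + 8 = (x + 2)^3.

χ_A(x) = (x + 2)^3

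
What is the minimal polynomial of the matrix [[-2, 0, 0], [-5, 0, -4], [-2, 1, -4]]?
m_A(x) = (x + 2)^3

The characteristic polynomial factors as (x + 2)^3. The minimal polynomial is ∏(x - λ)^{k_λ} where k_λ is the size of the largest Jordan block at λ.

For λ = -2: rank(A + 2I) = 2, and the largest Jordan block has size 3 (the smallest k with rank((A + 2I)^k) = rank((A + 2I)^(k+1))).

So m_A(x) = (x + 2)^3.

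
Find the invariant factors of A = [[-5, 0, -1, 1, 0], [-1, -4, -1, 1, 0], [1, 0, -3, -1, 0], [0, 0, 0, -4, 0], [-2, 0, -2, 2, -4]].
x + 4, x + 4, x + 4, (x + 4)^2

The Jordan structure of A has elementary divisors (x + 4)^2, (x + 4), (x + 4), (x + 4). Arranging the block sizes at each eigenvalue in decreasing order and taking row products gives the invariant factors.

Invariant factors (smallest first, each dividing the next): x + 4, x + 4, x + 4, (x + 4)^2.

Check: the last factor (x + 4)^2 is the minimal polynomial, and the product (x + 4)^5 is the characteristic polynomial.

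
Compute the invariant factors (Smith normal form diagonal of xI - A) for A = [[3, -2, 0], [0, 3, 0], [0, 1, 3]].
x - 3, (x - 3)^2

The Jordan structure of A has elementary divisors (x - 3)^2, (x - 3). Arranging the block sizes at each eigenvalue in decreasing order and taking row products gives the invariant factors.

Invariant factors (smallest first, each dividing the next): x - 3, (x - 3)^2.

Check: the last factor (x - 3)^2 is the minimal polynomial, and the product (x - 3)^3 is the characteristic polynomial.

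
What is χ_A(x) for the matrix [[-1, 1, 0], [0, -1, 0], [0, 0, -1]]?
xI - A = [[x + 1, -1, 0], [0, x + 1, 0], [0, 0, x + 1]].

Expanding det(xI - A) along the first row:
det(xI - A) = + (x + 1)·det([[x + 1, 0], [0, x + 1]]) - (-1)·det([[0, 0], [0, x + 1]]) + (0)·det([[0, x + 1], [0, 0]]).

Evaluating gives χ_A(x) = x^3 + 3x^2 + 3x + 1 = (x + 1)^3.

χ_A(x) = (x + 1)^3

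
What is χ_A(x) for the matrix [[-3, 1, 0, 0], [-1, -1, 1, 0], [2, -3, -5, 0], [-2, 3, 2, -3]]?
xI - A = [[x + 3, -1, 0, 0], [1, x + 1, -1, 0], [-2, 3, x + 5, 0], [2, -3, -2, x + 3]].

Expanding det(xI - A) along the first row:
det(xI - A) = + (x + 3)·det([[x + 1, -1, 0], [3, x + 5, 0], [-3, -2, x + 3]]) - (-1)·det([[1, -1, 0], [-2, x + 5, 0], [2, -2, x + 3]]) + (0)·det([[1, x + 1, 0], [-2, 3, 0], [2, -3, x + 3]]) - (0)·det([[1, x + 1, -1], [-2, 3, x + 5], [2, -3, -2]]).

Evaluating gives χ_A(x) = x^4 + 12x^3 + 54x^2 + 108x + 81 = (x + 3)^4.

χ_A(x) = (x + 3)^4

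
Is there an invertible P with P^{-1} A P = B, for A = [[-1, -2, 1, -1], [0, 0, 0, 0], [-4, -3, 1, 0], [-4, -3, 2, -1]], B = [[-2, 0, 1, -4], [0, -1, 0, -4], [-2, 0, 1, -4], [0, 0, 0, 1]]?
No.

Both have characteristic polynomial x(x - 1)(x + 1)^2, but the minimal polynomial of A is x(x - 1)(x + 1)^2 while the minimal polynomial of B is x(x - 1)(x + 1). The minimal polynomial is a similarity invariant, so A and B are not similar.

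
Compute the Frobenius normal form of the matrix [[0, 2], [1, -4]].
R = [[0, 2], [1, -4]]

The invariant factors of A (the non-unit diagonal entries of the Smith normal form of xI - A over ℚ[x]) are x^2 + 4x - 2, each dividing the next. The characteristic polynomial is their product, x^2 + 4x - 2.

The rational canonical form is the block-diagonal matrix of companion matrices C(f_i):
R = [[0, 2], [1, -4]].

Note the characteristic polynomial does not split into linear factors over ℚ, so A has no Jordan form over ℚ; the rational canonical form exists over any field.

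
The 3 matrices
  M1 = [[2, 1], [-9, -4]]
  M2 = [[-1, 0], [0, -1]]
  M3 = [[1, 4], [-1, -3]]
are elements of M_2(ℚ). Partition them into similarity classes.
Characteristic polynomials: χ_{M1} = (x + 1)^2, χ_{M2} = (x + 1)^2, χ_{M3} = (x + 1)^2.

{M1, M3}: invariant factors (x + 1)^2.

{M2}: invariant factors x + 1, x + 1.

Matrices are similar if and only if their invariant-factor lists agree; the partition into similarity classes is {M1, M3}, {M2}.

2 classes: {M1, M3}, {M2}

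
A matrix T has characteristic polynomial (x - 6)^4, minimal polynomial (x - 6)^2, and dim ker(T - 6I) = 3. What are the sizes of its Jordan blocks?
Jordan blocks: (6, 2), (6, 1), (6, 1)

λ = 6: algebraic multiplicity 4 (exponent in χ_T), largest block size 2 (exponent in m_T), 3 blocks (geometric multiplicity). These force block sizes [2, 1, 1].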